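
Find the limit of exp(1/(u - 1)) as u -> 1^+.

As u → 1⁺, 1/(u - 1) → +∞, so e^(1/(u - 1)) → ∞.

∞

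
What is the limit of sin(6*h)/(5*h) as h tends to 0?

Substitution gives 0/0.
Write it as (6/5)·sin(6h)/(6h); since sin(u)/u → 1, the limit is 6/5.

6/5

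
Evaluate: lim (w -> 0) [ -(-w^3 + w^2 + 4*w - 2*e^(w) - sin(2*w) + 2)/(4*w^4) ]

Substitution gives 0/0 (the numerator vanishes to order 4).
Expand each term to order w^4: the coefficient of w^4 in -2·e^(w) is -1/12 and in −sin(2w) is 0.
Lower-order terms cancel with the polynomial part, so the numerator is (-1/12)·w^4 + o(w^4), and the limit is (-1/12)/(-4) = 1/48.

1/48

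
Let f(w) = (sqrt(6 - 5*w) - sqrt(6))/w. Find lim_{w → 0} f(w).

-5*√(6)/12

Substitution gives 0/0. Multiply numerator and denominator by the conjugate √(6 - 5w) + √6.
The numerator becomes (6 - 5w) − 6 = -5w, so the expression simplifies to -5/(√(6 - 5w) + √6).
Letting w → 0 gives -5/(2√6) = -5*√(6)/12.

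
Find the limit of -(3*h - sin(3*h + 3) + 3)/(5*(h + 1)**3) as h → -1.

Direct substitution gives 0/0.
Apply L'Hôpital: lim (3 - 3*cos(3*h + 3))/(-15*(h + 1)^2), still 0/0.
Apply L'Hôpital: lim (9*sin(3*h + 3))/(-30*h - 30), still 0/0.
After 3 applications of L'Hôpital's rule the quotient is (27*cos(3*h + 3))/(-30); substituting h = -1 gives -9/10.

-9/10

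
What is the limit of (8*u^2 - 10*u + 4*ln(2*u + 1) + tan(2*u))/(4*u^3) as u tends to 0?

Substitution gives 0/0 (the numerator vanishes to order 3).
Expand each term to order u^3: the coefficient of u^3 in tan(2u) is 8/3 and in 4·ln(1 + 2u) is 32/3.
Lower-order terms cancel with the polynomial part, so the numerator is (40/3)·u^3 + o(u^3), and the limit is (40/3)/(4) = 10/3.

10/3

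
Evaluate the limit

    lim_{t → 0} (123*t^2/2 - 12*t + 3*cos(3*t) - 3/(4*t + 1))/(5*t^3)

192/5

Substitution gives 0/0; apply L'Hôpital's rule 3 times.
After differentiating numerator and denominator 3 times the quotient is (81*sin(3*t) + 1152/(4*t + 1)^4)/(30); at t = 0 this is 192/5.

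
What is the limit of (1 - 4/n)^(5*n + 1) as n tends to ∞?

Write it as [(1 - 4/n)^n]^(5) · (1 - 4/n)^(1). The bracketed term tends to e^(-4) and the second factor to 1, so the limit is e^(-20).

e^(-20)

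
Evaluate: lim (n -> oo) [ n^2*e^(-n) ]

0

Write as n^2/e^{1n}, an ∞/∞ form.
Exponential growth dominates any polynomial, so repeated L'Hôpital (or the standard result) gives 0.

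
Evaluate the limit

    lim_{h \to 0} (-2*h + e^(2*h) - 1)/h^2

2

Direct substitution gives 0/0.
Apply L'Hôpital: lim (2*e^(2*h) - 2)/(2*h), still 0/0.
After 2 applications of L'Hôpital's rule the quotient is (4*e^(2*h))/(2); substituting h = 0 gives 2.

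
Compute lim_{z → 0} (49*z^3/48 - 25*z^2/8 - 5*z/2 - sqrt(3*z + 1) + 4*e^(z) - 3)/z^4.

1279/384

Substitution gives 0/0; apply L'Hôpital's rule 4 times.
After differentiating numerator and denominator 4 times the quotient is (4*e^(z) + 1215/(16*(3*z + 1)^(7/2)))/(24); at z = 0 this is 1279/384.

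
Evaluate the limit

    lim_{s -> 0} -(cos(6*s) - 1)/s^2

Direct substitution gives 0/0.
Apply L'Hôpital: lim (-6*sin(6*s))/(-2*s), still 0/0.
After 2 applications of L'Hôpital's rule the quotient is (-36*cos(6*s))/(-2); substituting s = 0 gives 18.

18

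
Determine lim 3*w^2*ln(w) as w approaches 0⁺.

This is a 0·(−∞) form. Rewrite as 3·ln(w) / w^(−2) and apply L'Hôpital:
the derivative quotient is 3·(1/w) / (−2·w^(−3)) = (-3/2)·w^2 → 0.

0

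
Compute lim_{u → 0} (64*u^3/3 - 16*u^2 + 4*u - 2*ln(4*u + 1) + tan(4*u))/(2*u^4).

Substitution gives 0/0 (the numerator vanishes to order 4).
Expand each term to order u^4: the coefficient of u^4 in -2·ln(1 + 4u) is 128 and in tan(4u) is 0.
Lower-order terms cancel with the polynomial part, so the numerator is (128)·u^4 + o(u^4), and the limit is (128)/(2) = 64.

64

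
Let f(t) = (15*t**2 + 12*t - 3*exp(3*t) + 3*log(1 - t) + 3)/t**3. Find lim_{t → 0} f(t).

-29/2

Substitution gives 0/0 (the numerator vanishes to order 3).
Expand each term to order t^3: the coefficient of t^3 in -3·e^(3t) is -27/2 and in 3·ln(1 - t) is -1.
Lower-order terms cancel with the polynomial part, so the numerator is (-29/2)·t^3 + o(t^3), and the limit is (-29/2)/(1) = -29/2.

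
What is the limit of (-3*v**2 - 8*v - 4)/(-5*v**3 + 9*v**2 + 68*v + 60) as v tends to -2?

Since v = -2 makes numerator and denominator zero, (v + 2) divides both.
Cancelling it gives (-3*v - 2)/(-5*v^2 + 19*v + 30); now plug in v = -2 to get -1/7.

-1/7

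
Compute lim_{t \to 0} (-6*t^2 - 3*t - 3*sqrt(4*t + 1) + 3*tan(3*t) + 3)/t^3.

15

Substitution gives 0/0; apply L'Hôpital's rule 3 times.
After differentiating numerator and denominator 3 times the quotient is (486*tan(3*t)^2/cos(3*t)^2 + 162/cos(3*t)^2 - 72/(4*t + 1)^(5/2))/(6); at t = 0 this is 15.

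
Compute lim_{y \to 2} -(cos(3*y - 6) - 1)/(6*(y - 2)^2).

Direct substitution gives 0/0.
Apply L'Hôpital: lim (-3*sin(3*y - 6))/(24 - 12*y), still 0/0.
After 2 applications of L'Hôpital's rule the quotient is (-9*cos(3*y - 6))/(-12); substituting y = 2 gives 3/4.

3/4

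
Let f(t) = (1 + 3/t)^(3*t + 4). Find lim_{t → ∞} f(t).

Let L be the limit and take ln: ln L = lim (3t + 4)·ln(1 + 3/t) = lim (3t + 4)·(3/t + O(1/t²)) = 9.
Hence L = e^(9).

e^(9)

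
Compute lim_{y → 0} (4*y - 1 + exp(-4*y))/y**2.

Direct substitution gives 0/0.
Apply L'Hôpital: lim (4 - 4*e^(-4*y))/(2*y), still 0/0.
After 2 applications of L'Hôpital's rule the quotient is (16*e^(-4*y))/(2); substituting y = 0 gives 8.

8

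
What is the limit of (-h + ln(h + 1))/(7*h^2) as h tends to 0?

-1/14

Direct substitution gives 0/0.
Apply L'Hôpital: lim (-1 + 1/(h + 1))/(14*h), still 0/0.
After 2 applications of L'Hôpital's rule the quotient is (-1/(h + 1)^2)/(14); substituting h = 0 gives -1/14.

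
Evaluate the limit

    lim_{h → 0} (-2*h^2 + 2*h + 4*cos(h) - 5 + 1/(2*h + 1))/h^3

Substitution gives 0/0; apply L'Hôpital's rule 3 times.
After differentiating numerator and denominator 3 times the quotient is (4*sin(h) - 48/(2*h + 1)^4)/(6); at h = 0 this is -8.

-8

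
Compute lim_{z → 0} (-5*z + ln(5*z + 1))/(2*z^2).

-25/4

Direct substitution gives 0/0.
Apply L'Hôpital: lim (-5 + 5/(5*z + 1))/(4*z), still 0/0.
After 2 applications of L'Hôpital's rule the quotient is (-25/(5*z + 1)^2)/(4); substituting z = 0 gives -25/4.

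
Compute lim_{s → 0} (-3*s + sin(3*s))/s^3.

-9/2

Direct substitution gives 0/0.
Apply L'Hôpital: lim (3*cos(3*s) - 3)/(3*s^2), still 0/0.
Apply L'Hôpital: lim (-9*sin(3*s))/(6*s), still 0/0.
After 3 applications of L'Hôpital's rule the quotient is (-27*cos(3*s))/(6); substituting s = 0 gives -9/2.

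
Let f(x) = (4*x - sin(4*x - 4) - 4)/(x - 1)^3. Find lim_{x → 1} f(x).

32/3

Direct substitution gives 0/0.
Apply L'Hôpital: lim (4 - 4*cos(4*x - 4))/(3*(x - 1)^2), still 0/0.
Apply L'Hôpital: lim (16*sin(4*x - 4))/(6*x - 6), still 0/0.
After 3 applications of L'Hôpital's rule the quotient is (64*cos(4*x - 4))/(6); substituting x = 1 gives 32/3.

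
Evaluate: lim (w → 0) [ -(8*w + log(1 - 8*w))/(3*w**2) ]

32/3

Direct substitution gives 0/0.
Apply L'Hôpital: lim (8 - 8/(1 - 8*w))/(-6*w), still 0/0.
After 2 applications of L'Hôpital's rule the quotient is (-64/(1 - 8*w)^2)/(-6); substituting w = 0 gives 32/3.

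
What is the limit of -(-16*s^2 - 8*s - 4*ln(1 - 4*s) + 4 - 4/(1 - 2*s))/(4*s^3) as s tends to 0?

-40/3

Substitution gives 0/0 (the numerator vanishes to order 3).
Expand each term to order s^3: the coefficient of s^3 in -4·1/(1 - 2s) is -32 and in -4·ln(1 - 4s) is 256/3.
Lower-order terms cancel with the polynomial part, so the numerator is (160/3)·s^3 + o(s^3), and the limit is (160/3)/(-4) = -40/3.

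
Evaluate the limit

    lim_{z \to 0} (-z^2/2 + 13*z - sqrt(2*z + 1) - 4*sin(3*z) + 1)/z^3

Substitution gives 0/0; apply L'Hôpital's rule 3 times.
After differentiating numerator and denominator 3 times the quotient is (108*cos(3*z) - 3/(2*z + 1)^(5/2))/(6); at z = 0 this is 35/2.

35/2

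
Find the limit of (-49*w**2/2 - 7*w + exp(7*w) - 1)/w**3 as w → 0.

Direct substitution gives 0/0.
Apply L'Hôpital: lim (-49*w + 7*e^(7*w) - 7)/(3*w^2), still 0/0.
Apply L'Hôpital: lim (49*e^(7*w) - 49)/(6*w), still 0/0.
After 3 applications of L'Hôpital's rule the quotient is (343*e^(7*w))/(6); substituting w = 0 gives 343/6.

343/6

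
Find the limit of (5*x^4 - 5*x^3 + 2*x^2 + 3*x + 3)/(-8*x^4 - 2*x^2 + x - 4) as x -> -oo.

-5/8

Numerator and denominator both have degree 4.
Dividing every term by x^4, all lower-order terms vanish and the limit is the ratio of leading coefficients, 5/(-8) = -5/8.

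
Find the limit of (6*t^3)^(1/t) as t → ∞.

Base → ∞ and exponent → 0: an ∞^0 form.
Take logs: (1/t)·ln(6·t^3) = (ln 6 + 3·ln t)/t → 0.
So the limit is e^0 = 1.

1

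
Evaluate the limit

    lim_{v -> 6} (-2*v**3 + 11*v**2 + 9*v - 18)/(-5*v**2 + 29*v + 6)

Direct substitution gives 0/0, so factor. Both numerator and denominator have (v - 6) as a factor.
After cancelling, the expression reduces to (-2*v^2 - v + 3)/(-5*v - 1).
Substituting v = 6 gives 75/31.

75/31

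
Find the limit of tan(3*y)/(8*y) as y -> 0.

Substitution gives 0/0.
Since tan(u)/u → 1 as u → 0, tan(3y)/(3y) → 1 and the limit is 3/8.

3/8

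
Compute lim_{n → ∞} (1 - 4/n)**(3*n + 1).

Let L be the limit and take ln: ln L = lim (3n + 1)·ln(1 - 4/n) = lim (3n + 1)·(-4/n + O(1/n²)) = -12.
Hence L = e^(-12).

e^(-12)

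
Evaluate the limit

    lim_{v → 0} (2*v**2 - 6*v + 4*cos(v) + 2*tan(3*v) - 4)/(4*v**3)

9/2

Substitution gives 0/0 (the numerator vanishes to order 3).
Expand each term to order v^3: the coefficient of v^3 in 2·tan(3v) is 18 and in 4·cos(v) is 0.
Lower-order terms cancel with the polynomial part, so the numerator is (18)·v^3 + o(v^3), and the limit is (18)/(4) = 9/2.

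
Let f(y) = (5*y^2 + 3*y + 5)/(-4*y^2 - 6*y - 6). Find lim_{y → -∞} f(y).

-5/4

Numerator and denominator both have degree 2.
Dividing every term by y^2, all lower-order terms vanish and the limit is the ratio of leading coefficients, 5/(-4) = -5/4.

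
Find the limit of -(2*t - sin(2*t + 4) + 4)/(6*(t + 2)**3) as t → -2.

Direct substitution gives 0/0.
Apply L'Hôpital: lim (2 - 2*cos(2*t + 4))/(-18*(t + 2)^2), still 0/0.
Apply L'Hôpital: lim (4*sin(2*t + 4))/(-36*t - 72), still 0/0.
After 3 applications of L'Hôpital's rule the quotient is (8*cos(2*t + 4))/(-36); substituting t = -2 gives -2/9.

-2/9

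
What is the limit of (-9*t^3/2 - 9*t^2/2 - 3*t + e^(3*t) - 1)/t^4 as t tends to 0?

27/8

Direct substitution gives 0/0.
Apply L'Hôpital: lim (-27*t^2/2 - 9*t + 3*e^(3*t) - 3)/(4*t^3), still 0/0.
Apply L'Hôpital: lim (-27*t + 9*e^(3*t) - 9)/(12*t^2), still 0/0.
Apply L'Hôpital: lim (27*e^(3*t) - 27)/(24*t), still 0/0.
After 4 applications of L'Hôpital's rule the quotient is (81*e^(3*t))/(24); substituting t = 0 gives 27/8.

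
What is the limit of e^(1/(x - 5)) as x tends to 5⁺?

∞

As x → 5⁺, 1/(x - 5) → +∞, so e^(1/(x - 5)) → ∞.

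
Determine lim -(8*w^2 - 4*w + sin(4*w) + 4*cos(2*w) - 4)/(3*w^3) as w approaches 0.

32/9

Substitution gives 0/0 (the numerator vanishes to order 3).
Expand each term to order w^3: the coefficient of w^3 in 4·cos(2w) is 0 and in sin(4w) is -32/3.
Lower-order terms cancel with the polynomial part, so the numerator is (-32/3)·w^3 + o(w^3), and the limit is (-32/3)/(-3) = 32/9.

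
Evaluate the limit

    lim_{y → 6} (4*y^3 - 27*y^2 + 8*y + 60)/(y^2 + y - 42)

Direct substitution gives 0/0, so factor. Both numerator and denominator have (y - 6) as a factor.
After cancelling, the expression reduces to (4*y^2 - 3*y - 10)/(y + 7).
Substituting y = 6 gives 116/13.

116/13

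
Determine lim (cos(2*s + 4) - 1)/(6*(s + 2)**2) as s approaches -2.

-1/3

Direct substitution gives 0/0.
Apply L'Hôpital: lim (-2*sin(2*s + 4))/(12*s + 24), still 0/0.
After 2 applications of L'Hôpital's rule the quotient is (-4*cos(2*s + 4))/(12); substituting s = -2 gives -1/3.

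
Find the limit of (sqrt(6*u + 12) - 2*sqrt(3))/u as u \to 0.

√(3)/2

Substitution gives 0/0. Multiply numerator and denominator by the conjugate √(12 + 6u) + √12.
The numerator becomes (12 + 6u) − 12 = 6u, so the expression simplifies to 6/(√(12 + 6u) + √12).
Letting u → 0 gives 6/(2√12) = √(3)/2.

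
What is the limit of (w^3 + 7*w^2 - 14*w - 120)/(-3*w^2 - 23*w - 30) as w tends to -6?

At w = -6 both the top and bottom vanish — a removable singularity. Factoring out (w + 6) from each leaves (w^2 + w - 20)/(-3*w - 5), which at w = -6 equals 10/13.

10/13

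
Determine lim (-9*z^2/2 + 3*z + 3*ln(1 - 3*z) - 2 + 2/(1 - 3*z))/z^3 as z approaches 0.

Substitution gives 0/0; apply L'Hôpital's rule 3 times.
After differentiating numerator and denominator 3 times the quotient is (162*(3*z + 1)/(3*z - 1)^4)/(6); at z = 0 this is 27.

27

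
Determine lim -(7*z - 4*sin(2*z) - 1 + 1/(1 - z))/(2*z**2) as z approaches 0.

-1/2

Substitution gives 0/0 (the numerator vanishes to order 2).
Expand each term to order z^2: the coefficient of z^2 in 1/(1 - z) is 1 and in -4·sin(2z) is 0.
Lower-order terms cancel with the polynomial part, so the numerator is (1)·z^2 + o(z^2), and the limit is (1)/(-2) = -1/2.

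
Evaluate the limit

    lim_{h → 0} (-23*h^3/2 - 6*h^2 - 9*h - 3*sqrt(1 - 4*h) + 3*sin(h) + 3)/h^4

Substitution gives 0/0 (the numerator vanishes to order 4).
Expand each term to order h^4: the coefficient of h^4 in 3·sin(h) is 0 and in -3·√(1 - 4h) is 30.
Lower-order terms cancel with the polynomial part, so the numerator is (30)·h^4 + o(h^4), and the limit is (30)/(1) = 30.

30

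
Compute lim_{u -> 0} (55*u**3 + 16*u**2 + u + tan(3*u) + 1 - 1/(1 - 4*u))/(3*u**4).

Substitution gives 0/0 (the numerator vanishes to order 4).
Expand each term to order u^4: the coefficient of u^4 in −1/(1 - 4u) is -256 and in tan(3u) is 0.
Lower-order terms cancel with the polynomial part, so the numerator is (-256)·u^4 + o(u^4), and the limit is (-256)/(3) = -256/3.

-256/3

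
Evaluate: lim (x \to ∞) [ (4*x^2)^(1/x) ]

1

Base → ∞ and exponent → 0: an ∞^0 form.
Take logs: (1/x)·ln(4·x^2) = (ln 4 + 2·ln x)/x → 0.
So the limit is e^0 = 1.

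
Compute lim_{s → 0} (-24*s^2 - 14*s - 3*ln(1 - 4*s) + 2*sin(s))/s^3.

191/3

Substitution gives 0/0; apply L'Hôpital's rule 3 times.
After differentiating numerator and denominator 3 times the quotient is (-2*cos(s) - 384/(4*s - 1)^3)/(6); at s = 0 this is 191/3.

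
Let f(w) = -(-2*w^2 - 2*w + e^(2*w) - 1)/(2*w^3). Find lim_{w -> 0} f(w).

Direct substitution gives 0/0.
Apply L'Hôpital: lim (-4*w + 2*e^(2*w) - 2)/(-6*w^2), still 0/0.
Apply L'Hôpital: lim (4*e^(2*w) - 4)/(-12*w), still 0/0.
After 3 applications of L'Hôpital's rule the quotient is (8*e^(2*w))/(-12); substituting w = 0 gives -2/3.

-2/3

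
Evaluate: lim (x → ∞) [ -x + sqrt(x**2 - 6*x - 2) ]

An ∞ − ∞ form. Rationalising with the conjugate, the difference becomes (-6x - 2) / (√(x^2 - 6*x - 2) + x).
For large x the denominator behaves like 2·x, so the quotient tends to -6/2 = -3.

-3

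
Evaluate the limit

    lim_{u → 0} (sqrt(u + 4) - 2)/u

A 0/0 form; rationalise with √(4 + u) + √4. This collapses the numerator to u, leaving 1/(√(4 + u) + √4) → 1/(2√4) = 1/4.

1/4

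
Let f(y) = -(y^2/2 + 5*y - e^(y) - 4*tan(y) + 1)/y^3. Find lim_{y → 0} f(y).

Substitution gives 0/0; apply L'Hôpital's rule 3 times.
After differentiating numerator and denominator 3 times the quotient is (-e^(y) - 24*tan(y)^4 - 32*tan(y)^2 - 8)/(-6); at y = 0 this is 3/2.

3/2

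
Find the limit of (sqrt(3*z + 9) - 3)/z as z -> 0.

1/2

A 0/0 form; rationalise with √(9 + 3z) + √9. This collapses the numerator to 3z, leaving 3/(√(9 + 3z) + √9) → 3/(2√9) = 1/2.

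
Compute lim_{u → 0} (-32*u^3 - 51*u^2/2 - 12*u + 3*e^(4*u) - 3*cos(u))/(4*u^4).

Substitution gives 0/0 (the numerator vanishes to order 4).
Expand each term to order u^4: the coefficient of u^4 in 3·e^(4u) is 32 and in -3·cos(u) is -1/8.
Lower-order terms cancel with the polynomial part, so the numerator is (255/8)·u^4 + o(u^4), and the limit is (255/8)/(4) = 255/32.

255/32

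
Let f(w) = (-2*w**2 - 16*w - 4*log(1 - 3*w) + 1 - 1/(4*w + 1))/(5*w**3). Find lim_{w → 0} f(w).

20

Substitution gives 0/0 (the numerator vanishes to order 3).
Expand each term to order w^3: the coefficient of w^3 in −1/(1 + 4w) is 64 and in -4·ln(1 - 3w) is 36.
Lower-order terms cancel with the polynomial part, so the numerator is (100)·w^3 + o(w^3), and the limit is (100)/(5) = 20.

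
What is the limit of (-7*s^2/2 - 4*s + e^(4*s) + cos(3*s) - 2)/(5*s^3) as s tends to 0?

32/15

Substitution gives 0/0; apply L'Hôpital's rule 3 times.
After differentiating numerator and denominator 3 times the quotient is (64*e^(4*s) + 27*sin(3*s))/(30); at s = 0 this is 32/15.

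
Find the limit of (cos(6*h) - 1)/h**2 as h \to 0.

-18

Direct substitution gives 0/0.
Apply L'Hôpital: lim (-6*sin(6*h))/(2*h), still 0/0.
After 2 applications of L'Hôpital's rule the quotient is (-36*cos(6*h))/(2); substituting h = 0 gives -18.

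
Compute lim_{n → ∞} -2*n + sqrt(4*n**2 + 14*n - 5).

This has the form ∞ − ∞. Multiply and divide by the conjugate √(4*n^2 + 14*n - 5) + 2n.
That gives (14n - 5) / (√(4*n^2 + 14*n - 5) + 2n).
Divide numerator and denominator by n: the limit is 14/(2·2) = 7/2.

7/2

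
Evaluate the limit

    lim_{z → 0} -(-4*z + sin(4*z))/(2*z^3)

16/3

Direct substitution gives 0/0.
Apply L'Hôpital: lim (4*cos(4*z) - 4)/(-6*z^2), still 0/0.
Apply L'Hôpital: lim (-16*sin(4*z))/(-12*z), still 0/0.
After 3 applications of L'Hôpital's rule the quotient is (-64*cos(4*z))/(-12); substituting z = 0 gives 16/3.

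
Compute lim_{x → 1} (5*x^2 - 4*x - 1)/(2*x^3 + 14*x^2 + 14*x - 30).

At x = 1 both the top and bottom vanish — a removable singularity. Factoring out (x - 1) from each leaves (5*x + 1)/(2*x^2 + 16*x + 30), which at x = 1 equals 1/8.

1/8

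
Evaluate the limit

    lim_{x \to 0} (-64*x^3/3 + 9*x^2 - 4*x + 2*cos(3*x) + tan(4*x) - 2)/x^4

Substitution gives 0/0 (the numerator vanishes to order 4).
Expand each term to order x^4: the coefficient of x^4 in tan(4x) is 0 and in 2·cos(3x) is 27/4.
Lower-order terms cancel with the polynomial part, so the numerator is (27/4)·x^4 + o(x^4), and the limit is (27/4)/(1) = 27/4.

27/4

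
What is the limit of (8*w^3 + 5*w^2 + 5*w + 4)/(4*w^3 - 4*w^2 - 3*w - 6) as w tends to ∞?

Numerator and denominator both have degree 3.
Dividing every term by w^3, all lower-order terms vanish and the limit is the ratio of leading coefficients, 8/(4) = 2.

2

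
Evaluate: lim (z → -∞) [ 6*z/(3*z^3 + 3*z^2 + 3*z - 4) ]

The denominator has degree 3 and the numerator degree 1. Dividing numerator and denominator by z^3 sends every term to 0 except the leading denominator term, so the limit is 0.

0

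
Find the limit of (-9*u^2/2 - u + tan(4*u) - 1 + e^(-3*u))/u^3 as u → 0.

Substitution gives 0/0; apply L'Hôpital's rule 3 times.
After differentiating numerator and denominator 3 times the quotient is (((384*tan(4*u)^2 + 128)*e^(3*u)/cos(4*u)^2 - 27)*e^(-3*u))/(6); at u = 0 this is 101/6.

101/6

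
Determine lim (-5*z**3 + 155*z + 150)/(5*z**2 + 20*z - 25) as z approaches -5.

22/3

Direct substitution gives 0/0, so factor. Both numerator and denominator have (z + 5) as a factor.
After cancelling, the expression reduces to (-5*z^2 + 25*z + 30)/(5*z - 5).
Substituting z = -5 gives 22/3.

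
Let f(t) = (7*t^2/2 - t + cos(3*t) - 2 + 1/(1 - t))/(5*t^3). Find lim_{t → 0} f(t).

Substitution gives 0/0; apply L'Hôpital's rule 3 times.
After differentiating numerator and denominator 3 times the quotient is (27*sin(3*t) + 6/(t - 1)^4)/(30); at t = 0 this is 1/5.

1/5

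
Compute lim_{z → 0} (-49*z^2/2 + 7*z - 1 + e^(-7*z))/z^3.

-343/6

Direct substitution gives 0/0.
Apply L'Hôpital: lim (-49*z + 7 - 7*e^(-7*z))/(3*z^2), still 0/0.
Apply L'Hôpital: lim (-49 + 49*e^(-7*z))/(6*z), still 0/0.
After 3 applications of L'Hôpital's rule the quotient is (-343*e^(-7*z))/(6); substituting z = 0 gives -343/6.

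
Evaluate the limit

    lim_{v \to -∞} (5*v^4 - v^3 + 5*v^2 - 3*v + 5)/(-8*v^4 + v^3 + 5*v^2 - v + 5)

Numerator and denominator both have degree 4.
Dividing every term by v^4, all lower-order terms vanish and the limit is the ratio of leading coefficients, 5/(-8) = -5/8.

-5/8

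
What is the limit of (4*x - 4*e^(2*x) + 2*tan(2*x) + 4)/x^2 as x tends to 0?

Substitution gives 0/0; apply L'Hôpital's rule 2 times.
After differentiating numerator and denominator 2 times the quotient is (-16*e^(2*x) + 16*tan(2*x)^3 + 16*tan(2*x))/(2); at x = 0 this is -8.

-8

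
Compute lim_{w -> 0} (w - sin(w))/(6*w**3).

Direct substitution gives 0/0.
Apply L'Hôpital: lim (1 - cos(w))/(18*w^2), still 0/0.
Apply L'Hôpital: lim (sin(w))/(36*w), still 0/0.
After 3 applications of L'Hôpital's rule the quotient is (cos(w))/(36); substituting w = 0 gives 1/36.

1/36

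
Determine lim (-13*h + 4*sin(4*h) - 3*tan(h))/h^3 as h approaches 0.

Substitution gives 0/0; apply L'Hôpital's rule 3 times.
After differentiating numerator and denominator 3 times the quotient is (-256*cos(4*h) - 18*tan(h)^4 - 24*tan(h)^2 - 6)/(6); at h = 0 this is -131/3.

-131/3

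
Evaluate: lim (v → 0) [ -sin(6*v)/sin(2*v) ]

-3

Substitution gives 0/0.
Divide numerator and denominator by v: sin(6v)/v → 6 and sin(2v)/v → 2, so the limit is -1·6/2 = -3.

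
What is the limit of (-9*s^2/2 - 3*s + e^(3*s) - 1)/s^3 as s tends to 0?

9/2

Direct substitution gives 0/0.
Apply L'Hôpital: lim (-9*s + 3*e^(3*s) - 3)/(3*s^2), still 0/0.
Apply L'Hôpital: lim (9*e^(3*s) - 9)/(6*s), still 0/0.
After 3 applications of L'Hôpital's rule the quotient is (27*e^(3*s))/(6); substituting s = 0 gives 9/2.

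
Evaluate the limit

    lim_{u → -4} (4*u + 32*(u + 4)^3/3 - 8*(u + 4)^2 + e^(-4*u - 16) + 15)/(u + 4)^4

Direct substitution gives 0/0.
Apply L'Hôpital: lim (-16*u + 32*(u + 4)^2 - 4*e^(-4*u - 16) - 60)/(4*(u + 4)^3), still 0/0.
Apply L'Hôpital: lim (64*u + 16*e^(-4*u - 16) + 240)/(12*(u + 4)^2), still 0/0.
Apply L'Hôpital: lim (64 - 64*e^(-4*u - 16))/(24*u + 96), still 0/0.
After 4 applications of L'Hôpital's rule the quotient is (256*e^(-4*u - 16))/(24); substituting u = -4 gives 32/3.

32/3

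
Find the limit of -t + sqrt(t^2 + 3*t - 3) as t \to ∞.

This has the form ∞ − ∞. Multiply and divide by the conjugate √(t^2 + 3*t - 3) + t.
That gives (3t - 3) / (√(t^2 + 3*t - 3) + t).
Divide numerator and denominator by t: the limit is 3/(2·1) = 3/2.

3/2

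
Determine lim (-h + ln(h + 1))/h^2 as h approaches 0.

-1/2

Direct substitution gives 0/0.
Apply L'Hôpital: lim (-1 + 1/(h + 1))/(2*h), still 0/0.
After 2 applications of L'Hôpital's rule the quotient is (-1/(h + 1)^2)/(2); substituting h = 0 gives -1/2.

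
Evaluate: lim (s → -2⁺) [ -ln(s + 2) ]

As s → -2⁺, s + 2 → 0⁺ and ln(s + 2) → −∞.
Multiplying by -1 gives ∞.

∞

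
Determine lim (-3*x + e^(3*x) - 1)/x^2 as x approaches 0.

Direct substitution gives 0/0.
Apply L'Hôpital: lim (3*e^(3*x) - 3)/(2*x), still 0/0.
After 2 applications of L'Hôpital's rule the quotient is (9*e^(3*x))/(2); substituting x = 0 gives 9/2.

9/2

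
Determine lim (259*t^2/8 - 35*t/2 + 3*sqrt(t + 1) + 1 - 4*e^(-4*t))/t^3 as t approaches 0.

2057/48

Substitution gives 0/0 (the numerator vanishes to order 3).
Expand each term to order t^3: the coefficient of t^3 in 3·√(1 + t) is 3/16 and in -4·e^(-4t) is 128/3.
Lower-order terms cancel with the polynomial part, so the numerator is (2057/48)·t^3 + o(t^3), and the limit is (2057/48)/(1) = 2057/48.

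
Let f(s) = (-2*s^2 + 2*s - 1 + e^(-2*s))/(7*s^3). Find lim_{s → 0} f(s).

-4/21

Direct substitution gives 0/0.
Apply L'Hôpital: lim (-4*s + 2 - 2*e^(-2*s))/(21*s^2), still 0/0.
Apply L'Hôpital: lim (-4 + 4*e^(-2*s))/(42*s), still 0/0.
After 3 applications of L'Hôpital's rule the quotient is (-8*e^(-2*s))/(42); substituting s = 0 gives -4/21.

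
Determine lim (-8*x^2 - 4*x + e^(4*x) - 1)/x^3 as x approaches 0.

Direct substitution gives 0/0.
Apply L'Hôpital: lim (-16*x + 4*e^(4*x) - 4)/(3*x^2), still 0/0.
Apply L'Hôpital: lim (16*e^(4*x) - 16)/(6*x), still 0/0.
After 3 applications of L'Hôpital's rule the quotient is (64*e^(4*x))/(6); substituting x = 0 gives 32/3.

32/3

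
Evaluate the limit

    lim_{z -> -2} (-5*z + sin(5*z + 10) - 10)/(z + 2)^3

Direct substitution gives 0/0.
Apply L'Hôpital: lim (5*cos(5*z + 10) - 5)/(3*(z + 2)^2), still 0/0.
Apply L'Hôpital: lim (-25*sin(5*z + 10))/(6*z + 12), still 0/0.
After 3 applications of L'Hôpital's rule the quotient is (-125*cos(5*z + 10))/(6); substituting z = -2 gives -125/6.

-125/6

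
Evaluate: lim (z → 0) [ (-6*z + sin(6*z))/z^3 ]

-36

Direct substitution gives 0/0.
Apply L'Hôpital: lim (6*cos(6*z) - 6)/(3*z^2), still 0/0.
Apply L'Hôpital: lim (-36*sin(6*z))/(6*z), still 0/0.
After 3 applications of L'Hôpital's rule the quotient is (-216*cos(6*z))/(6); substituting z = 0 gives -36.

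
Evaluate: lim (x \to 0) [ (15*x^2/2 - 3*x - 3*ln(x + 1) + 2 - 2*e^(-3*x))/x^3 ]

8

Substitution gives 0/0; apply L'Hôpital's rule 3 times.
After differentiating numerator and denominator 3 times the quotient is (54*e^(-3*x) - 6/(x + 1)^3)/(6); at x = 0 this is 8.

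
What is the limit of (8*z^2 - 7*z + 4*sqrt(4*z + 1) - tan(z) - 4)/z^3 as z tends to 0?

47/3

Substitution gives 0/0; apply L'Hôpital's rule 3 times.
After differentiating numerator and denominator 3 times the quotient is (4/cos(z)^2 - 6/cos(z)^4 + 96/(4*z + 1)^(5/2))/(6); at z = 0 this is 47/3.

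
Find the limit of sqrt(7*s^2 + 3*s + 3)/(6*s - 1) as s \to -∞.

For large |s|, √(7*s^2 + 3*s + 3) ≈ √7·|s| and the denominator ≈ 6s.
Since s → −∞, |s| = −s, giving −√7/(6) = -√(7)/6.

-√(7)/6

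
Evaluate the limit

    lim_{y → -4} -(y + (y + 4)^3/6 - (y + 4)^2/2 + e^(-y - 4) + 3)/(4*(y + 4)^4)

Direct substitution gives 0/0.
Apply L'Hôpital: lim (-y + (y + 4)^2/2 - e^(-y - 4) - 3)/(-16*(y + 4)^3), still 0/0.
Apply L'Hôpital: lim (y + e^(-y - 4) + 3)/(-48*(y + 4)^2), still 0/0.
Apply L'Hôpital: lim (1 - e^(-y - 4))/(-96*y - 384), still 0/0.
After 4 applications of L'Hôpital's rule the quotient is (e^(-y - 4))/(-96); substituting y = -4 gives -1/96.

-1/96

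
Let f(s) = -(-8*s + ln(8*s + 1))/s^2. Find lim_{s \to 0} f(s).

32

Direct substitution gives 0/0.
Apply L'Hôpital: lim (-8 + 8/(8*s + 1))/(-2*s), still 0/0.
After 2 applications of L'Hôpital's rule the quotient is (-64/(8*s + 1)^2)/(-2); substituting s = 0 gives 32.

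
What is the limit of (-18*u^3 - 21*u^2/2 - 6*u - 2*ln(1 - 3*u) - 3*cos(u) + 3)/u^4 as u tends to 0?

Substitution gives 0/0; apply L'Hôpital's rule 4 times.
After differentiating numerator and denominator 4 times the quotient is (-3*cos(u) + 972/(3*u - 1)^4)/(24); at u = 0 this is 323/8.

323/8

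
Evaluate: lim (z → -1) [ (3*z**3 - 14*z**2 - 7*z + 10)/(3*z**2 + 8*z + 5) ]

Since z = -1 makes numerator and denominator zero, (z + 1) divides both.
Cancelling it gives (3*z^2 - 17*z + 10)/(3*z + 5); now plug in z = -1 to get 15.

15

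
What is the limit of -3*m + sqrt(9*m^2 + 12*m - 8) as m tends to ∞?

This has the form ∞ − ∞. Multiply and divide by the conjugate √(9*m^2 + 12*m - 8) + 3m.
That gives (12m - 8) / (√(9*m^2 + 12*m - 8) + 3m).
Divide numerator and denominator by m: the limit is 12/(2·3) = 2.

2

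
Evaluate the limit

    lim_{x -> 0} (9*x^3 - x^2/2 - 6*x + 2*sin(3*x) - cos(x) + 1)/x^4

Substitution gives 0/0 (the numerator vanishes to order 4).
Expand each term to order x^4: the coefficient of x^4 in 2·sin(3x) is 0 and in −cos(x) is -1/24.
Lower-order terms cancel with the polynomial part, so the numerator is (-1/24)·x^4 + o(x^4), and the limit is (-1/24)/(1) = -1/24.

-1/24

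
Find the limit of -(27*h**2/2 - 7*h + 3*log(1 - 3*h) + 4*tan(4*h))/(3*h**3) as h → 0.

-175/9

Substitution gives 0/0; apply L'Hôpital's rule 3 times.
After differentiating numerator and denominator 3 times the quotient is (1536*tan(4*h)^2/cos(4*h)^2 + 512/cos(4*h)^2 + 162/(3*h - 1)^3)/(-18); at h = 0 this is -175/9.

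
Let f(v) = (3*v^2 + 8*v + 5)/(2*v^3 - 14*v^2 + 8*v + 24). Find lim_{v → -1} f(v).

Direct substitution gives 0/0, so factor. Both numerator and denominator have (v + 1) as a factor.
After cancelling, the expression reduces to (3*v + 5)/(2*v^2 - 16*v + 24).
Substituting v = -1 gives 1/21.

1/21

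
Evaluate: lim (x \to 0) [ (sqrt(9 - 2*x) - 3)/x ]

A 0/0 form; rationalise with √(9 - 2x) + √9. This collapses the numerator to -2x, leaving -2/(√(9 - 2x) + √9) → -2/(2√9) = -1/3.

-1/3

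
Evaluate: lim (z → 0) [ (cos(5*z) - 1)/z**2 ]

Direct substitution gives 0/0.
Apply L'Hôpital: lim (-5*sin(5*z))/(2*z), still 0/0.
After 2 applications of L'Hôpital's rule the quotient is (-25*cos(5*z))/(2); substituting z = 0 gives -25/2.

-25/2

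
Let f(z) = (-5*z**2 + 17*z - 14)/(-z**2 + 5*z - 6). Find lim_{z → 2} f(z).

-3

Since z = 2 makes numerator and denominator zero, (z - 2) divides both.
Cancelling it gives (7 - 5*z)/(3 - z); now plug in z = 2 to get -3.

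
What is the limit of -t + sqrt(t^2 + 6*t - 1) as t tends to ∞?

3

An ∞ − ∞ form. Rationalising with the conjugate, the difference becomes (6t - 1) / (√(t^2 + 6*t - 1) + t).
For large t the denominator behaves like 2·t, so the quotient tends to 6/2 = 3.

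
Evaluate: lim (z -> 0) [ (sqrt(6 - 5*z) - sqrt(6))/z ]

-5*√(6)/12

A 0/0 form; rationalise with √(6 - 5z) + √6. This collapses the numerator to -5z, leaving -5/(√(6 - 5z) + √6) → -5/(2√6) = -5*√(6)/12.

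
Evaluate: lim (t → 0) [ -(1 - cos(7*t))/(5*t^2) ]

Substitution gives 0/0.
Use (1 − cos u)/u² → 1/2 with u = 7t: the limit is 7²/(2·(-5)) = -49/10.

-49/10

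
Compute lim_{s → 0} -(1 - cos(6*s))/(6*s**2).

Substitution gives 0/0.
Use (1 − cos u)/u² → 1/2 with u = 6s: the limit is 6²/(2·(-6)) = -3.

-3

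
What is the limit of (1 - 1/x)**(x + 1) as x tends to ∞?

e^(-1)

Let L be the limit and take ln: ln L = lim (x + 1)·ln(1 - 1/x) = lim (x + 1)·(-1/x + O(1/x²)) = -1.
Hence L = e^(-1).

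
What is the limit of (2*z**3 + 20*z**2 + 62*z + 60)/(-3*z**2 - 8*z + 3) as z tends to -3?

-2/5

At z = -3 both the top and bottom vanish — a removable singularity. Factoring out (z + 3) from each leaves (2*z^2 + 14*z + 20)/(1 - 3*z), which at z = -3 equals -2/5.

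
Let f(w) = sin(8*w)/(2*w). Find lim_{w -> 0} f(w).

4

Substitution gives 0/0.
Write it as (8/2)·sin(8w)/(8w); since sin(u)/u → 1, the limit is 4.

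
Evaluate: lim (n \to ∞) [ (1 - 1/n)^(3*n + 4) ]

e^(-3)

Write it as [(1 - 1/n)^n]^(3) · (1 - 1/n)^(4). The bracketed term tends to e^(-1) and the second factor to 1, so the limit is e^(-3).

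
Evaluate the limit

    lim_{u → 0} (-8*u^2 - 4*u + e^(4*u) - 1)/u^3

Direct substitution gives 0/0.
Apply L'Hôpital: lim (-16*u + 4*e^(4*u) - 4)/(3*u^2), still 0/0.
Apply L'Hôpital: lim (16*e^(4*u) - 16)/(6*u), still 0/0.
After 3 applications of L'Hôpital's rule the quotient is (64*e^(4*u))/(6); substituting u = 0 gives 32/3.

32/3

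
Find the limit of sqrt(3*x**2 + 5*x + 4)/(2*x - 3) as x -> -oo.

For large |x|, √(3*x^2 + 5*x + 4) ≈ √3·|x| and the denominator ≈ 2x.
Since x → −∞, |x| = −x, giving −√3/(2) = -√(3)/2.

-√(3)/2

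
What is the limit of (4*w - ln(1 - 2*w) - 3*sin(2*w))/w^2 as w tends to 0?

Substitution gives 0/0 (the numerator vanishes to order 2).
Expand each term to order w^2: the coefficient of w^2 in −ln(1 - 2w) is 2 and in -3·sin(2w) is 0.
Lower-order terms cancel with the polynomial part, so the numerator is (2)·w^2 + o(w^2), and the limit is (2)/(1) = 2.

2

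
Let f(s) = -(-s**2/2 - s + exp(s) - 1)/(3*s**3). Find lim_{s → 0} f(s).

-1/18

Direct substitution gives 0/0.
Apply L'Hôpital: lim (-s + e^(s) - 1)/(-9*s^2), still 0/0.
Apply L'Hôpital: lim (e^(s) - 1)/(-18*s), still 0/0.
After 3 applications of L'Hôpital's rule the quotient is (e^(s))/(-18); substituting s = 0 gives -1/18.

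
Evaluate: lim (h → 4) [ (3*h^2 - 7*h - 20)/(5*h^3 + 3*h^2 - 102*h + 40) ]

Direct substitution gives 0/0, so factor. Both numerator and denominator have (h - 4) as a factor.
After cancelling, the expression reduces to (3*h + 5)/(5*h^2 + 23*h - 10).
Substituting h = 4 gives 17/162.

17/162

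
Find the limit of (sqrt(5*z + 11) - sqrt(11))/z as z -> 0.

Substitution gives 0/0. Multiply numerator and denominator by the conjugate √(11 + 5z) + √11.
The numerator becomes (11 + 5z) − 11 = 5z, so the expression simplifies to 5/(√(11 + 5z) + √11).
Letting z → 0 gives 5/(2√11) = 5*√(11)/22.

5*√(11)/22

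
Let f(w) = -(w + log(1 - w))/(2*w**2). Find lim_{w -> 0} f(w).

Direct substitution gives 0/0.
Apply L'Hôpital: lim (1 - 1/(1 - w))/(-4*w), still 0/0.
After 2 applications of L'Hôpital's rule the quotient is (-1/(1 - w)^2)/(-4); substituting w = 0 gives 1/4.

1/4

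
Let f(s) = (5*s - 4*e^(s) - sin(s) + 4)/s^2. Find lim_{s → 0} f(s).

-2

Substitution gives 0/0 (the numerator vanishes to order 2).
Expand each term to order s^2: the coefficient of s^2 in −sin(s) is 0 and in -4·e^(s) is -2.
Lower-order terms cancel with the polynomial part, so the numerator is (-2)·s^2 + o(s^2), and the limit is (-2)/(1) = -2.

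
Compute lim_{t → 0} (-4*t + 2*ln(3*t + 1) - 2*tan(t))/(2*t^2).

Substitution gives 0/0; apply L'Hôpital's rule 2 times.
After differentiating numerator and denominator 2 times the quotient is (-4*tan(t)/cos(t)^2 - 18/(3*t + 1)^2)/(4); at t = 0 this is -9/2.

-9/2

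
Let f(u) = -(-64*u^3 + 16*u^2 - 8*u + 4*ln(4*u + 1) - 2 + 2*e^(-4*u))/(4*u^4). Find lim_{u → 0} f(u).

Substitution gives 0/0; apply L'Hôpital's rule 4 times.
After differentiating numerator and denominator 4 times the quotient is (512*e^(-4*u) - 6144/(4*u + 1)^4)/(-96); at u = 0 this is 176/3.

176/3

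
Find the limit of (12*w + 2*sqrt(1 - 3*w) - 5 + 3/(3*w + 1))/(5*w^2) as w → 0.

99/20

Substitution gives 0/0 (the numerator vanishes to order 2).
Expand each term to order w^2: the coefficient of w^2 in 3·1/(1 + 3w) is 27 and in 2·√(1 - 3w) is -9/4.
Lower-order terms cancel with the polynomial part, so the numerator is (99/4)·w^2 + o(w^2), and the limit is (99/4)/(5) = 99/20.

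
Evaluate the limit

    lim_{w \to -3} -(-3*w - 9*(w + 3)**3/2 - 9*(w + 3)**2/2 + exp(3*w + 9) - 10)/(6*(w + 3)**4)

Direct substitution gives 0/0.
Apply L'Hôpital: lim (-9*w - 27*(w + 3)^2/2 + 3*e^(3*w + 9) - 30)/(-24*(w + 3)^3), still 0/0.
Apply L'Hôpital: lim (-27*w + 9*e^(3*w + 9) - 90)/(-72*(w + 3)^2), still 0/0.
Apply L'Hôpital: lim (27*e^(3*w + 9) - 27)/(-144*w - 432), still 0/0.
After 4 applications of L'Hôpital's rule the quotient is (81*e^(3*w + 9))/(-144); substituting w = -3 gives -9/16.

-9/16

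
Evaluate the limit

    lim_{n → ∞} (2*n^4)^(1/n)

Base → ∞ and exponent → 0: an ∞^0 form.
Take logs: (1/n)·ln(2·n^4) = (ln 2 + 4·ln n)/n → 0.
So the limit is e^0 = 1.

1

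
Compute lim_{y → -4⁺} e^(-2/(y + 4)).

0

As y → -4⁺, -2/(y + 4) → −∞, so e^(-2/(y + 4)) → 0.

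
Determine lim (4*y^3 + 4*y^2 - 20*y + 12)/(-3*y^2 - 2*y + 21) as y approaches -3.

Direct substitution gives 0/0, so factor. Both numerator and denominator have (y + 3) as a factor.
After cancelling, the expression reduces to (4*y^2 - 8*y + 4)/(7 - 3*y).
Substituting y = -3 gives 4.

4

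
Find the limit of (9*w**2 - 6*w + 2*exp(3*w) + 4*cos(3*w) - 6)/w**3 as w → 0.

9

Substitution gives 0/0 (the numerator vanishes to order 3).
Expand each term to order w^3: the coefficient of w^3 in 2·e^(3w) is 9 and in 4·cos(3w) is 0.
Lower-order terms cancel with the polynomial part, so the numerator is (9)·w^3 + o(w^3), and the limit is (9)/(1) = 9.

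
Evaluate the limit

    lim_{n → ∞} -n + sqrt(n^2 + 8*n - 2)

An ∞ − ∞ form. Rationalising with the conjugate, the difference becomes (8n - 2) / (√(n^2 + 8*n - 2) + n).
For large n the denominator behaves like 2·n, so the quotient tends to 8/2 = 4.

4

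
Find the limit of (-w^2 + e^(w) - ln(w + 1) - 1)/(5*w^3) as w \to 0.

Substitution gives 0/0 (the numerator vanishes to order 3).
Expand each term to order w^3: the coefficient of w^3 in e^(w) is 1/6 and in −ln(1 + w) is -1/3.
Lower-order terms cancel with the polynomial part, so the numerator is (-1/6)·w^3 + o(w^3), and the limit is (-1/6)/(5) = -1/30.

-1/30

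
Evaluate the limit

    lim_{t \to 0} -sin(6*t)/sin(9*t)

Substitution gives 0/0.
Divide numerator and denominator by t: sin(6t)/t → 6 and sin(9t)/t → 9, so the limit is -1·6/9 = -2/3.

-2/3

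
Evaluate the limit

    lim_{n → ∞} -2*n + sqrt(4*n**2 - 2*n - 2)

-1/2

This has the form ∞ − ∞. Multiply and divide by the conjugate √(4*n^2 - 2*n - 2) + 2n.
That gives (-2n - 2) / (√(4*n^2 - 2*n - 2) + 2n).
Divide numerator and denominator by n: the limit is -2/(2·2) = -1/2.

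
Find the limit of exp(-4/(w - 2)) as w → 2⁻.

As w → 2⁻, -4/(w - 2) → +∞, so e^(-4/(w - 2)) → ∞.

∞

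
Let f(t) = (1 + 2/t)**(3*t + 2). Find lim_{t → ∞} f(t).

e^(6)

Let L be the limit and take ln: ln L = lim (3t + 2)·ln(1 + 2/t) = lim (3t + 2)·(2/t + O(1/t²)) = 6.
Hence L = e^(6).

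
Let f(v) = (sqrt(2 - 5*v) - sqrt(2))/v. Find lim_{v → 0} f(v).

A 0/0 form; rationalise with √(2 - 5v) + √2. This collapses the numerator to -5v, leaving -5/(√(2 - 5v) + √2) → -5/(2√2) = -5*√(2)/4.

-5*√(2)/4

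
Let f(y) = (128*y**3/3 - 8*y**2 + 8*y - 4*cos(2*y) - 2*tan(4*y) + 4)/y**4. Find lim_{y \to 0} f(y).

-8/3

Substitution gives 0/0; apply L'Hôpital's rule 4 times.
After differentiating numerator and denominator 4 times the quotient is (-64*cos(2*y) - 12288*tan(4*y)^5 - 20480*tan(4*y)^3 - 8192*tan(4*y))/(24); at y = 0 this is -8/3.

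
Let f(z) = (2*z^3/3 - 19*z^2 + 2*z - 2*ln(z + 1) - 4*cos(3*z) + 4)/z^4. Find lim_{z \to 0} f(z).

Substitution gives 0/0; apply L'Hôpital's rule 4 times.
After differentiating numerator and denominator 4 times the quotient is (-324*cos(3*z) + 12/(z + 1)^4)/(24); at z = 0 this is -13.

-13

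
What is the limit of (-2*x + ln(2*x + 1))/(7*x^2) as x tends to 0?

Direct substitution gives 0/0.
Apply L'Hôpital: lim (-2 + 2/(2*x + 1))/(14*x), still 0/0.
After 2 applications of L'Hôpital's rule the quotient is (-4/(2*x + 1)^2)/(14); substituting x = 0 gives -2/7.

-2/7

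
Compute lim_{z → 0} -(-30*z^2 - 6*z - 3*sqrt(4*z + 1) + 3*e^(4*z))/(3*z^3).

Substitution gives 0/0; apply L'Hôpital's rule 3 times.
After differentiating numerator and denominator 3 times the quotient is (192*e^(4*z) - 72/(4*z + 1)^(5/2))/(-18); at z = 0 this is -20/3.

-20/3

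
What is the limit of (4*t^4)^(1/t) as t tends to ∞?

1

Base → ∞ and exponent → 0: an ∞^0 form.
Take logs: (1/t)·ln(4·t^4) = (ln 4 + 4·ln t)/t → 0.
So the limit is e^0 = 1.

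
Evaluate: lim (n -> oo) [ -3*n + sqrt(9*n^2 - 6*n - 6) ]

An ∞ − ∞ form. Rationalising with the conjugate, the difference becomes (-6n - 6) / (√(9*n^2 - 6*n - 6) + 3n).
For large n the denominator behaves like 2·3n, so the quotient tends to -6/6 = -1.

-1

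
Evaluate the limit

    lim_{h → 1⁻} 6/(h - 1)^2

As h → 1⁻, (h - 1) → 0⁻, so (h - 1)^2 → 0⁺ and 6/(h - 1)^2 → ∞.

∞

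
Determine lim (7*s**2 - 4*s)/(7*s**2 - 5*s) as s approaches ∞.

Numerator and denominator both have degree 2.
Dividing every term by s^2, all lower-order terms vanish and the limit is the ratio of leading coefficients, 7/(7) = 1.

1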